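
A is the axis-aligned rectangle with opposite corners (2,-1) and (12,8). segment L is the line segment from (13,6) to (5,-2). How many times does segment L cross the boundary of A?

The segment meets the boundary at (6,-1), (12,5).

2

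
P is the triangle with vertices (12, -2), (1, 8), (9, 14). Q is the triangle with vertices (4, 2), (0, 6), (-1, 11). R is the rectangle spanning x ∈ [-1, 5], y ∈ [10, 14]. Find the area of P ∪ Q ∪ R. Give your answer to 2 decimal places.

By inclusion–exclusion:
Individual areas: |P| = 73, |Q| = 8, |R| = 24.
|P∩Q| = 0.
|P∩R| = 0.6667.
|Q∩R| = 0.1778.
|P∩Q∩R| = 0.
|P ∪ Q ∪ R| = 105 − 0.8444 + 0 = 104.16.

104.16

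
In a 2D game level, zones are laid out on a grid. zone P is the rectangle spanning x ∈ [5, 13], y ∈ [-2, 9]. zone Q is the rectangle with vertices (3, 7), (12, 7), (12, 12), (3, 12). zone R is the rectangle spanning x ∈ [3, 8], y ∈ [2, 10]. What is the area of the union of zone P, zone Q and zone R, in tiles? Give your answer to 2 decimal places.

By inclusion–exclusion:
Individual areas: |zone P| = 88, |zone Q| = 45, |zone R| = 40.
|zone P∩zone Q|: x∈[5,12], y∈[7,9] → 7·2 = 14.
|zone P∩zone R|: x∈[5,8], y∈[2,9] → 3·7 = 21.
|zone Q∩zone R|: x∈[3,8], y∈[7,10] → 5·3 = 15.
|zone P∩zone Q∩zone R| = 6.
|zone P ∪ zone Q ∪ zone R| = 173 − 50 + 6 = 129.00.

129.00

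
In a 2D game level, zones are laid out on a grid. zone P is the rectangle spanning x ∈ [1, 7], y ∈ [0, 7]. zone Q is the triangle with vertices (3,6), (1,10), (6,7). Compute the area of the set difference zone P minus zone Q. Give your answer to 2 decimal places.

40.25

|zone P| = 42, |zone P∩zone Q| = 1.75.
|zone P ∖ zone Q| = |zone P| − |zone P∩zone Q| = 42 − 1.75 = 40.25.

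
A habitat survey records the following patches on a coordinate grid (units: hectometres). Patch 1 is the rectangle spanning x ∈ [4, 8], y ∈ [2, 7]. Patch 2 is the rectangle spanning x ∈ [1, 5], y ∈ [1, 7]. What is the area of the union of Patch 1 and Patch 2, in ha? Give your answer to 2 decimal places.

By inclusion–exclusion:
Individual areas: |Patch 1| = 20, |Patch 2| = 24.
|Patch 1∩Patch 2|: x∈[4,5], y∈[2,7] → 1·5 = 5.
|Patch 1 ∪ Patch 2| = 44 − 5 = 39.00.

39.00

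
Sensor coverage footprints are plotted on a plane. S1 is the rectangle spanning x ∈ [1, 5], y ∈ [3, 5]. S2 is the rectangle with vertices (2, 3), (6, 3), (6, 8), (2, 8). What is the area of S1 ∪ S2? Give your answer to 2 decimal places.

By inclusion–exclusion:
Individual areas: |S1| = 8, |S2| = 20.
|S1∩S2|: x∈[2,5], y∈[3,5] → 3·2 = 6.
|S1 ∪ S2| = 28 − 6 = 22.00.

22.00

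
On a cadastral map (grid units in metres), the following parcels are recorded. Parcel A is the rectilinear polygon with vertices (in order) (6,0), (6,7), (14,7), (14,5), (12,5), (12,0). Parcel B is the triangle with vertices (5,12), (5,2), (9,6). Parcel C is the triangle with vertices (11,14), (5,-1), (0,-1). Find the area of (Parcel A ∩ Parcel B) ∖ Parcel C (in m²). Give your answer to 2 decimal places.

|Parcel A ∩ Parcel B| = 7.1667.
|(Parcel A ∩ Parcel B) ∩ Parcel C| = 5.3.
|(Parcel A ∩ Parcel B) ∖ Parcel C| = 7.1667 − 5.3 = 1.87.

1.87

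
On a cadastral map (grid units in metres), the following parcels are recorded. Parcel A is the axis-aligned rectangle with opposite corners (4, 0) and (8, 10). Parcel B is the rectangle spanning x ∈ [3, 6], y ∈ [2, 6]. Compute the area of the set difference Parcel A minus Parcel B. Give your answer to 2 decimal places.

32.00

|Parcel A∩Parcel B|: x∈[4,6], y∈[2,6] → 2·4 = 8.
|Parcel A| = 40.
|Parcel A ∖ Parcel B| = |Parcel A| − |Parcel A∩Parcel B| = 40 − 8 = 32.00.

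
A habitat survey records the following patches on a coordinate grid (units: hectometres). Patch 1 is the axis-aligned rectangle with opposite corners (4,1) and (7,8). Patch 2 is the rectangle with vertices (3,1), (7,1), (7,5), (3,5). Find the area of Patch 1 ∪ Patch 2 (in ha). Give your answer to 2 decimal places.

By inclusion–exclusion:
Individual areas: |Patch 1| = 21, |Patch 2| = 16.
|Patch 1∩Patch 2|: x∈[4,7], y∈[1,5] → 3·4 = 12.
|Patch 1 ∪ Patch 2| = 37 − 12 = 25.00.

25.00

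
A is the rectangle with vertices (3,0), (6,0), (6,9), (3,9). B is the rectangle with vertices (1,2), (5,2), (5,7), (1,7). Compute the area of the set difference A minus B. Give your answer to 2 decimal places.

17.00

|A∩B|: x∈[3,5], y∈[2,7] → 2·5 = 10.
|A| = 27.
|A ∖ B| = |A| − |A∩B| = 27 − 10 = 17.00.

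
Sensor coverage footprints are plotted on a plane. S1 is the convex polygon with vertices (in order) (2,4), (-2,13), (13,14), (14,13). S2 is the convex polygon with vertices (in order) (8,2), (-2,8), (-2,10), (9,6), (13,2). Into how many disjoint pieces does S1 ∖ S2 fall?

2

S1 ∖ S2 splits into 2 disjoint pieces (area 1.7239, area 65.2471).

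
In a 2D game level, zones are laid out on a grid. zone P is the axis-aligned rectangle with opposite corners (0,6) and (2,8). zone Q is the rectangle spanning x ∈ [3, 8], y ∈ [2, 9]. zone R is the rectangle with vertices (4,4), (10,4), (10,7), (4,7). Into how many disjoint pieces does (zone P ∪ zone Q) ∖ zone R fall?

(zone P ∪ zone Q) ∖ zone R splits into 2 disjoint pieces (area 4, area 23).

2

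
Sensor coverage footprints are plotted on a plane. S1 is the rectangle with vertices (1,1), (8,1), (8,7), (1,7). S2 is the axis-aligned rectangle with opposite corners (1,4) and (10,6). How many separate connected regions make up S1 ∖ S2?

2

S1 ∖ S2 splits into 2 disjoint pieces (area 21, area 7).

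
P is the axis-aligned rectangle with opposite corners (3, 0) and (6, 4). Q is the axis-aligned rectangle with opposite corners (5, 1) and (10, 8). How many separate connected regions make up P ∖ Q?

1

P ∖ Q is a single connected region.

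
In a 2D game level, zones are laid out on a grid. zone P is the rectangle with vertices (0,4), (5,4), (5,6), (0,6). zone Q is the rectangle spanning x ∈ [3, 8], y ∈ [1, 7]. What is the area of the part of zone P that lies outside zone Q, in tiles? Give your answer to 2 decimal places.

6.00

|zone P∩zone Q|: x∈[3,5], y∈[4,6] → 2·2 = 4.
|zone P| = 10.
|zone P ∖ zone Q| = |zone P| − |zone P∩zone Q| = 10 − 4 = 6.00.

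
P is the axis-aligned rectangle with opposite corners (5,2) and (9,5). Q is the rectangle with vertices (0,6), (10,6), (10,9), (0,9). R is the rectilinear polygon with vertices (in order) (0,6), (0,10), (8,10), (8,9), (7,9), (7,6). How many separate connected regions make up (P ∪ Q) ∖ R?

2

(P ∪ Q) ∖ R splits into 2 disjoint pieces (area 12, area 9).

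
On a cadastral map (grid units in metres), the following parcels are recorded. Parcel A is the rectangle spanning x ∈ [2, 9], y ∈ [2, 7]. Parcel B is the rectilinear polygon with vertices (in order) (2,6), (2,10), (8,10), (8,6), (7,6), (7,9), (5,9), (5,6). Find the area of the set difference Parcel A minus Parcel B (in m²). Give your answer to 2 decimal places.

31.00

|Parcel A| = 35, |Parcel A∩Parcel B| = 4.
|Parcel A ∖ Parcel B| = |Parcel A| − |Parcel A∩Parcel B| = 35 − 4 = 31.00.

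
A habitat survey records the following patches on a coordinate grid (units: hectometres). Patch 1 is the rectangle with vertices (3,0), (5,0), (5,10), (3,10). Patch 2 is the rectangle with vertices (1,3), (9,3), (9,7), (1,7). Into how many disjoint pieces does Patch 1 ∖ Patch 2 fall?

2

Patch 1 ∖ Patch 2 splits into 2 disjoint pieces (area 6, area 6).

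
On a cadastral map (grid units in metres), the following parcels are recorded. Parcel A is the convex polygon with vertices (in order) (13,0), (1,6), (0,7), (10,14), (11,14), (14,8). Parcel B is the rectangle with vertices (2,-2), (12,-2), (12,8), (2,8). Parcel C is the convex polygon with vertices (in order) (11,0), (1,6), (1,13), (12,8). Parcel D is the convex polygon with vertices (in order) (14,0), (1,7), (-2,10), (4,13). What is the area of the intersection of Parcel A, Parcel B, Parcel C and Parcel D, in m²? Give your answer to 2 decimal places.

The intersection is the polygon with vertices (7.846,8), (11.419,3.355), (11.189,1.514), (2,6.462), (2,8).
By the shoelace formula its area is 29.85.

29.85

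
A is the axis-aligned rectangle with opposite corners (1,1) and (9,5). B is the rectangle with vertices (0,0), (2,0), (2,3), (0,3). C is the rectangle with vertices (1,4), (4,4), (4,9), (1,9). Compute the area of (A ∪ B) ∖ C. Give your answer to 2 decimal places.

|A ∪ B| = 36.
|(A ∪ B) ∩ C| = 3.
|(A ∪ B) ∖ C| = 36 − 3 = 33.00.

33.00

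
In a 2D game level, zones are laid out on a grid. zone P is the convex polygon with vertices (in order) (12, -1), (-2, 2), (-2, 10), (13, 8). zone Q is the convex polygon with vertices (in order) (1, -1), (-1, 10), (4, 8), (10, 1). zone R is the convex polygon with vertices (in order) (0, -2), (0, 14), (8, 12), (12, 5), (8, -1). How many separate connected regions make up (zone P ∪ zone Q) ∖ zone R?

(zone P ∪ zone Q) ∖ zone R splits into 2 disjoint pieces (area 16.1936, area 18.1031).

2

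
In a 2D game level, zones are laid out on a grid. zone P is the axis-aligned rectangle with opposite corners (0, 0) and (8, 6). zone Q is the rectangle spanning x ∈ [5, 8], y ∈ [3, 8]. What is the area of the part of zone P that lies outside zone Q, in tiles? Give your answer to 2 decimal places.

39.00

|zone P∩zone Q|: x∈[5,8], y∈[3,6] → 3·3 = 9.
|zone P| = 48.
|zone P ∖ zone Q| = |zone P| − |zone P∩zone Q| = 48 − 9 = 39.00.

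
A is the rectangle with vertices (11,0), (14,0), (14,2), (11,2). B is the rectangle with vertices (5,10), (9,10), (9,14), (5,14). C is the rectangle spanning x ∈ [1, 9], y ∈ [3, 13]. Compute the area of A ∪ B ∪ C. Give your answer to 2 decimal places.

90.00

By inclusion–exclusion:
Individual areas: |A| = 6, |B| = 16, |C| = 80.
|A∩B| = 0 (no overlap).
|A∩C| = 0 (no overlap).
|B∩C|: x∈[5,9], y∈[10,13] → 4·3 = 12.
|A∩B∩C| = 0.
|A ∪ B ∪ C| = 102 − 12 + 0 = 90.00.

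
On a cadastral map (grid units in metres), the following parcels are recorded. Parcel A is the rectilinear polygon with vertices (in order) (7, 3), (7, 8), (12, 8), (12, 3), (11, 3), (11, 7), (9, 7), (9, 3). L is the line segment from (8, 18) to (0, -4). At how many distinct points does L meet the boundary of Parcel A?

0

The segment lies entirely outside Parcel A and never meets its boundary.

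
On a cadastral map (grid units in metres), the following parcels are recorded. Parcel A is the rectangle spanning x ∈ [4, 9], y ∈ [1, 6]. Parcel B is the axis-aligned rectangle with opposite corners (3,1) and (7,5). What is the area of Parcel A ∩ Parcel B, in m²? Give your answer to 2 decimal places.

|Parcel A∩Parcel B|: x∈[4,7], y∈[1,5] → 3·4 = 12.

12.00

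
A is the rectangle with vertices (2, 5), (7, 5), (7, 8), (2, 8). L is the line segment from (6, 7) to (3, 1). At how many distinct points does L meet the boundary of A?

1

The segment meets the boundary at (5,5).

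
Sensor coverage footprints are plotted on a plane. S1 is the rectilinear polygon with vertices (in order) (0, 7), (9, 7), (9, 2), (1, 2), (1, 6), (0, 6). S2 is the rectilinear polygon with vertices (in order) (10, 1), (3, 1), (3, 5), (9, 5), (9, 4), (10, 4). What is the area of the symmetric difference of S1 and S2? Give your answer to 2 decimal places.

|S1| = 41, |S2| = 27, |S1∩S2| = 18.
|S1 △ S2| = |S1| + |S2| − 2·|S1∩S2| = 41 + 27 − 36 = 32.00.

32.00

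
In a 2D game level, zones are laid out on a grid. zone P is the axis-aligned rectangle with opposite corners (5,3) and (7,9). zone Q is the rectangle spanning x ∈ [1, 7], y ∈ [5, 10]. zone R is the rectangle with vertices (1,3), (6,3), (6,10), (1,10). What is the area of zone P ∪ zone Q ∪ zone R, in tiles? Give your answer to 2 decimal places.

42.00

By inclusion–exclusion:
Individual areas: |zone P| = 12, |zone Q| = 30, |zone R| = 35.
|zone P∩zone Q|: x∈[5,7], y∈[5,9] → 2·4 = 8.
|zone P∩zone R|: x∈[5,6], y∈[3,9] → 1·6 = 6.
|zone Q∩zone R|: x∈[1,6], y∈[5,10] → 5·5 = 25.
|zone P∩zone Q∩zone R| = 4.
|zone P ∪ zone Q ∪ zone R| = 77 − 39 + 4 = 42.00.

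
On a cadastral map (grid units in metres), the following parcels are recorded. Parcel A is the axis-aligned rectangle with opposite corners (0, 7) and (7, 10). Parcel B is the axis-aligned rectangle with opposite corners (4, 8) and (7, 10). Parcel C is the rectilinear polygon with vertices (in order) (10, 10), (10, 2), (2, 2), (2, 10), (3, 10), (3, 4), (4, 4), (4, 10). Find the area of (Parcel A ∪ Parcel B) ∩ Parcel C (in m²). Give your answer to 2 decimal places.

12.00

|Parcel A ∪ Parcel B| = 21.
|(Parcel A ∪ Parcel B) ∩ Parcel C| = 12.00.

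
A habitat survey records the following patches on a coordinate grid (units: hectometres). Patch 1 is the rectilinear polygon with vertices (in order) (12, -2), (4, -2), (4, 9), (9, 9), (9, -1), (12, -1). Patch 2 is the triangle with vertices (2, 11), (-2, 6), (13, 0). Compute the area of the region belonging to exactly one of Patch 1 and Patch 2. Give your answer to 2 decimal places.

68.50

|Patch 1| = 58, |Patch 2| = 49.5, |Patch 1∩Patch 2| = 19.5.
|Patch 1 △ Patch 2| = |Patch 1| + |Patch 2| − 2·|Patch 1∩Patch 2| = 58 + 49.5 − 39 = 68.50.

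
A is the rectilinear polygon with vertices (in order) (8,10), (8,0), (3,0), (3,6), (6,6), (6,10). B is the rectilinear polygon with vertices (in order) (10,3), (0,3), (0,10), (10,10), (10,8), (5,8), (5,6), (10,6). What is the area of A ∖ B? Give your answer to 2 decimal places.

19.00

|A| = 38, |A∩B| = 19.
|A ∖ B| = |A| − |A∩B| = 38 − 19 = 19.00.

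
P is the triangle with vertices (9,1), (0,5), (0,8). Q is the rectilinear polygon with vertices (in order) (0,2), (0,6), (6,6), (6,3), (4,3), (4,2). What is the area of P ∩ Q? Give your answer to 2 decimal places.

The intersection is the polygon with vertices (0,5), (0,6), (2.571,6), (6,3.333), (6,3), (4.5,3).
By the shoelace formula its area is 8.93.

8.93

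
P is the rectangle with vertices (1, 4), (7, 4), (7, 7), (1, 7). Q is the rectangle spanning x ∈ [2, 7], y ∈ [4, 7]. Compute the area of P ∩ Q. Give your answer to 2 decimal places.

15.00

|P∩Q|: x∈[2,7], y∈[4,7] → 5·3 = 15.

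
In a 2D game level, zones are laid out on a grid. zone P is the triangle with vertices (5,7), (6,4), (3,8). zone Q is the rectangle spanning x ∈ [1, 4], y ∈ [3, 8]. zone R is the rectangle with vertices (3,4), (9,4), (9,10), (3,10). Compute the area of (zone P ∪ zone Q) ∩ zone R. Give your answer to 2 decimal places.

6.08

The region (zone P ∪ zone Q) ∩ zone R is the polygon with vertices (4,6.667), (4,4), (3,4), (3,8), (4,8), (4,7.5), (5,7), (6,4).
By the shoelace formula its area is 6.08.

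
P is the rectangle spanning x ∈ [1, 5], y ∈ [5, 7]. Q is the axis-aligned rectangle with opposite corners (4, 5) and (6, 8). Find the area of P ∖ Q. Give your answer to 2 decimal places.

6.00

|P∩Q|: x∈[4,5], y∈[5,7] → 1·2 = 2.
|P| = 8.
|P ∖ Q| = |P| − |P∩Q| = 8 − 2 = 6.00.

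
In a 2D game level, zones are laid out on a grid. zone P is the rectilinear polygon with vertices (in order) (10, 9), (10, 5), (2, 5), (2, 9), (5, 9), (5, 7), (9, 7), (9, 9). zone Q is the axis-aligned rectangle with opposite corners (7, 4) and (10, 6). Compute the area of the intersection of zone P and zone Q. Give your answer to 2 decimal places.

3.00

The intersection is the polygon with vertices (10,5), (7,5), (7,6), (10,6).
By the shoelace formula its area is 3.00.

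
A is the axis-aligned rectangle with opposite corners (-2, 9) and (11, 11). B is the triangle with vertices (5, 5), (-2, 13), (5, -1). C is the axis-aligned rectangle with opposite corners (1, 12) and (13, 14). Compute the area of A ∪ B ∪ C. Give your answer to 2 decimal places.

By inclusion–exclusion:
Individual areas: |A| = 26, |B| = 21, |C| = 24.
|A∩B| = 2.25.
|A∩C| = 0 (no overlap).
|B∩C| = 0.
|A∩B∩C| = 0.
|A ∪ B ∪ C| = 71 − 2.25 + 0 = 68.75.

68.75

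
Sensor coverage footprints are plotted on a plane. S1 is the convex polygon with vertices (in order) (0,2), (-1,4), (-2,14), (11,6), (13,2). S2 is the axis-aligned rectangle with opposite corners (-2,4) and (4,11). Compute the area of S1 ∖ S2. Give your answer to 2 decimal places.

|S1| = 100, |S1∩S2| = 37.0606.
|S1 ∖ S2| = |S1| − |S1∩S2| = 100 − 37.0606 = 62.94.

62.94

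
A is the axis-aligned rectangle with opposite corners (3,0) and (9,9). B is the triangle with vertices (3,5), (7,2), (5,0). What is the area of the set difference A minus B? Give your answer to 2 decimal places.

47.00

|A| = 54, |A∩B| = 7.
|A ∖ B| = |A| − |A∩B| = 54 − 7 = 47.00.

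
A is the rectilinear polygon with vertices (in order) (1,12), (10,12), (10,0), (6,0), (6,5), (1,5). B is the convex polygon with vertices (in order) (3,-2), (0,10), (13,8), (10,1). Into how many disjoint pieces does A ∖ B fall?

A ∖ B splits into 3 disjoint pieces (area 25.6154, area 1.1667, area 0.125).

3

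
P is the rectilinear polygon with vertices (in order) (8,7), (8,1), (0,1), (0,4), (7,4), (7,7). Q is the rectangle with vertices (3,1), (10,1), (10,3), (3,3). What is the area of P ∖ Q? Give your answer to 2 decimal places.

17.00

|P| = 27, |P∩Q| = 10.
|P ∖ Q| = |P| − |P∩Q| = 27 − 10 = 17.00.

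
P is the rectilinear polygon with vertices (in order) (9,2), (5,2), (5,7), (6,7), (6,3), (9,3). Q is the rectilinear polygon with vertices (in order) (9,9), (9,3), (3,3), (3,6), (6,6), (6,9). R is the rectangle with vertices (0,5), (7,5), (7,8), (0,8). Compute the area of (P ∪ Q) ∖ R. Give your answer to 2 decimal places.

25.00

|P ∪ Q| = 32.
|(P ∪ Q) ∩ R| = 7.
|(P ∪ Q) ∖ R| = 32 − 7 = 25.00.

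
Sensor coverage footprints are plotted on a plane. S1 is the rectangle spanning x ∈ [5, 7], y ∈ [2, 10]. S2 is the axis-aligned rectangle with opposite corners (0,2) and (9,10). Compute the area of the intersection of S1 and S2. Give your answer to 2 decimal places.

|S1∩S2|: x∈[5,7], y∈[2,10] → 2·8 = 16.

16.00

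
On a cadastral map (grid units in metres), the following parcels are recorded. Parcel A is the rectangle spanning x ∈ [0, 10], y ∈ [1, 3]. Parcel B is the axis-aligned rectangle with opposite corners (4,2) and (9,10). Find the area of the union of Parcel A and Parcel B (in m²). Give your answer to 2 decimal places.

55.00

By inclusion–exclusion:
Individual areas: |Parcel A| = 20, |Parcel B| = 40.
|Parcel A∩Parcel B|: x∈[4,9], y∈[2,3] → 5·1 = 5.
|Parcel A ∪ Parcel B| = 60 − 5 = 55.00.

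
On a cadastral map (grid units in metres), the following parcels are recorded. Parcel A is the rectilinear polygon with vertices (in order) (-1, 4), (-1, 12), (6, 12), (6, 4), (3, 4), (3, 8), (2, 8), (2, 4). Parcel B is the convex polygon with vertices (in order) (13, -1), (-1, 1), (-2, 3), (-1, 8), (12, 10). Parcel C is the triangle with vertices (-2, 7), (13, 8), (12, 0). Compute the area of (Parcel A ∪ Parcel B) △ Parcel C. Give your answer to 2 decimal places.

93.12

|Parcel A ∪ Parcel B| = 149.2308.
|(Parcel A ∪ Parcel B) ∩ Parcel C| = 57.8049.
|(Parcel A ∪ Parcel B) △ Parcel C| = 149.2308 + 59.5 − 115.6097 = 93.12.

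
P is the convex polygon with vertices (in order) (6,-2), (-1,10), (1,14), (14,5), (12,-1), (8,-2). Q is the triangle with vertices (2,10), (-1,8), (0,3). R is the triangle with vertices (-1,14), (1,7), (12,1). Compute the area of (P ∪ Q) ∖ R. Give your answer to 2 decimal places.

99.69

|P ∪ Q| = 130.9819.
|(P ∪ Q) ∩ R| = 31.2879.
|(P ∪ Q) ∖ R| = 130.9819 − 31.2879 = 99.69.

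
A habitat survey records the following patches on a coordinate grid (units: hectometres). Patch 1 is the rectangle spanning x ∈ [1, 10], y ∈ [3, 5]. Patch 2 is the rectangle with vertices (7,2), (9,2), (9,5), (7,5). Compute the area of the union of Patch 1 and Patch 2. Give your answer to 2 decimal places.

By inclusion–exclusion:
Individual areas: |Patch 1| = 18, |Patch 2| = 6.
|Patch 1∩Patch 2|: x∈[7,9], y∈[3,5] → 2·2 = 4.
|Patch 1 ∪ Patch 2| = 24 − 4 = 20.00.

20.00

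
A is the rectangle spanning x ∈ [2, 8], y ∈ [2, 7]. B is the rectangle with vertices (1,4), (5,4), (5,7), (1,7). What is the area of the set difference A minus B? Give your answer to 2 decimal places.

21.00

|A∩B|: x∈[2,5], y∈[4,7] → 3·3 = 9.
|A| = 30.
|A ∖ B| = |A| − |A∩B| = 30 − 9 = 21.00.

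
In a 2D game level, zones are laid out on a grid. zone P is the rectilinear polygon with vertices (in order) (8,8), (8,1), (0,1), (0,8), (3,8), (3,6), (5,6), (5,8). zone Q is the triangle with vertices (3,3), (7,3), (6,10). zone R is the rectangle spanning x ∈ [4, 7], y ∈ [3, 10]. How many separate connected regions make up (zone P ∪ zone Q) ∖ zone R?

1

(zone P ∪ zone Q) ∖ zone R is a single connected region.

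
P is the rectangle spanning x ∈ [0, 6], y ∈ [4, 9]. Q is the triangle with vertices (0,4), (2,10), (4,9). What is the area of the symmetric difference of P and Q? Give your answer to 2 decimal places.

25.33

|P| = 30, |Q| = 7, |P∩Q| = 5.8333.
|P △ Q| = |P| + |Q| − 2·|P∩Q| = 30 + 7 − 11.6667 = 25.33.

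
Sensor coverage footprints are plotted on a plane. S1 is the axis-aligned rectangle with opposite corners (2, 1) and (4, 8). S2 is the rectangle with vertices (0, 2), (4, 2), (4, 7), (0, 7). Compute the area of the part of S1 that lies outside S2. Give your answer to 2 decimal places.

4.00

|S1∩S2|: x∈[2,4], y∈[2,7] → 2·5 = 10.
|S1| = 14.
|S1 ∖ S2| = |S1| − |S1∩S2| = 14 − 10 = 4.00.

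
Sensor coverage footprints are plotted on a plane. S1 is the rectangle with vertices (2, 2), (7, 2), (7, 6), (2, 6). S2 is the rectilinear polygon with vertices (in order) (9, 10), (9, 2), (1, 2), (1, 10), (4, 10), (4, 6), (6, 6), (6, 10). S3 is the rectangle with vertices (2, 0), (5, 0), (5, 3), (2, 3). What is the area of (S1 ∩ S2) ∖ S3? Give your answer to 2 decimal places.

17.00

|S1 ∩ S2| = 20.
|(S1 ∩ S2) ∩ S3| = 3.
|(S1 ∩ S2) ∖ S3| = 20 − 3 = 17.00.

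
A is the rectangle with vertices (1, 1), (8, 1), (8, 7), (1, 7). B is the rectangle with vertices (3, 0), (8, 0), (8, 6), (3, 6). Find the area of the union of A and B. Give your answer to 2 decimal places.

47.00

By inclusion–exclusion:
Individual areas: |A| = 42, |B| = 30.
|A∩B|: x∈[3,8], y∈[1,6] → 5·5 = 25.
|A ∪ B| = 72 − 25 = 47.00.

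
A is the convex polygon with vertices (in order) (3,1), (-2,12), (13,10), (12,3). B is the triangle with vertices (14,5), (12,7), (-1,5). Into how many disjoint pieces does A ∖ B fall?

2

A ∖ B splits into 2 disjoint pieces (area 30.9221, area 63.7059).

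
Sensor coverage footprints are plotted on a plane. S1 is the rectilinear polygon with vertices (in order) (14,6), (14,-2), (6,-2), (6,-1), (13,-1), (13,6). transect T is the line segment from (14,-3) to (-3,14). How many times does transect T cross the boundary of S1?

2

The segment meets the boundary at (13,-2), (12,-1).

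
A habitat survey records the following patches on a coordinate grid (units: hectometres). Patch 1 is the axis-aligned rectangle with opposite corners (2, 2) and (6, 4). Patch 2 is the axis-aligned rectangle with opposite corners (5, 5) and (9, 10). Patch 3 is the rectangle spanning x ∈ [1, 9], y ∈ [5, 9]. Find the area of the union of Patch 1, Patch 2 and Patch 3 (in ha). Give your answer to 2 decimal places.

By inclusion–exclusion:
Individual areas: |Patch 1| = 8, |Patch 2| = 20, |Patch 3| = 32.
|Patch 1∩Patch 2| = 0 (no overlap).
|Patch 1∩Patch 3| = 0 (no overlap).
|Patch 2∩Patch 3|: x∈[5,9], y∈[5,9] → 4·4 = 16.
|Patch 1∩Patch 2∩Patch 3| = 0.
|Patch 1 ∪ Patch 2 ∪ Patch 3| = 60 − 16 + 0 = 44.00.

44.00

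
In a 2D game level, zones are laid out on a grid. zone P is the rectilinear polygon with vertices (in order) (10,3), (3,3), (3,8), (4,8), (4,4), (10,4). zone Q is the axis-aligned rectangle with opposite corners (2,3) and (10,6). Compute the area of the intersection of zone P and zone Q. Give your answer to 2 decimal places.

The intersection is the polygon with vertices (3,3), (3,6), (4,6), (4,4), (10,4), (10,3).
By the shoelace formula its area is 9.00.

9.00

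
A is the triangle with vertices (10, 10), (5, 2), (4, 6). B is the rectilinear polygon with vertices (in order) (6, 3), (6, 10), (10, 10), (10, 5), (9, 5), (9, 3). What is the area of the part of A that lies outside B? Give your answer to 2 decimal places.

|A| = 14, |A∩B| = 7.4667.
|A ∖ B| = |A| − |A∩B| = 14 − 7.4667 = 6.53.

6.53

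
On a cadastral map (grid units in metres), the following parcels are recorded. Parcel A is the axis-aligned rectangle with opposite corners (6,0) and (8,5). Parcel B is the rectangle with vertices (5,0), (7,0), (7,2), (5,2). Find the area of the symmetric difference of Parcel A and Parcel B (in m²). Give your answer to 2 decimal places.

|Parcel A∩Parcel B|: x∈[6,7], y∈[0,2] → 1·2 = 2.
|Parcel A △ Parcel B| = |Parcel A| + |Parcel B| − 2·|Parcel A∩Parcel B| = 10 + 4 − 4 = 10.00.

10.00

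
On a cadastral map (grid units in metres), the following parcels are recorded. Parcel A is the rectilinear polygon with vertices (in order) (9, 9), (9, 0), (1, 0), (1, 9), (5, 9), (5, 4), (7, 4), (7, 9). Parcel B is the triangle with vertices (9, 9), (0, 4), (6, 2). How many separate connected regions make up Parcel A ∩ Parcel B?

2

Parcel A ∩ Parcel B splits into 2 disjoint pieces (area 13.3571, area 3.5556).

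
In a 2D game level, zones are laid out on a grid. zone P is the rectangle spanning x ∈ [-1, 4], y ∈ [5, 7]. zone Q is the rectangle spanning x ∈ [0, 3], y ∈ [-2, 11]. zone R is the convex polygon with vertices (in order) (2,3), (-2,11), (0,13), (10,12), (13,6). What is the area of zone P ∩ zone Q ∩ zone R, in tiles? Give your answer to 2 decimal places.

The intersection is the polygon with vertices (3,5), (1,5), (0,7), (3,7).
By the shoelace formula its area is 5.00.

5.00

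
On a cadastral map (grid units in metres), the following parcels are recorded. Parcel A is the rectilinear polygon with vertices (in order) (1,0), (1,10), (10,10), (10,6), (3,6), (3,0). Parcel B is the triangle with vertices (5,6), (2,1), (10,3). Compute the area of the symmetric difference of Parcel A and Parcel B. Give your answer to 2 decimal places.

63.58

|Parcel A| = 48, |Parcel B| = 17, |Parcel A∩Parcel B| = 0.7083.
|Parcel A △ Parcel B| = |Parcel A| + |Parcel B| − 2·|Parcel A∩Parcel B| = 48 + 17 − 1.4167 = 63.58.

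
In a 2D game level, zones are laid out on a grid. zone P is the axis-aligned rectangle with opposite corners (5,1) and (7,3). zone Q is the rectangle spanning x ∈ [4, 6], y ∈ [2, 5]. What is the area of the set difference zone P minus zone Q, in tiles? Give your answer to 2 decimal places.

3.00

|zone P∩zone Q|: x∈[5,6], y∈[2,3] → 1·1 = 1.
|zone P| = 4.
|zone P ∖ zone Q| = |zone P| − |zone P∩zone Q| = 4 − 1 = 3.00.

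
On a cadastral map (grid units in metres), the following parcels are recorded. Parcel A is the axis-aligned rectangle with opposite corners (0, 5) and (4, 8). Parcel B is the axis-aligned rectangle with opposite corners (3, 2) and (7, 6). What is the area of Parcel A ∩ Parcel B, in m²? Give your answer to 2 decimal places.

1.00

|Parcel A∩Parcel B|: x∈[3,4], y∈[5,6] → 1·1 = 1.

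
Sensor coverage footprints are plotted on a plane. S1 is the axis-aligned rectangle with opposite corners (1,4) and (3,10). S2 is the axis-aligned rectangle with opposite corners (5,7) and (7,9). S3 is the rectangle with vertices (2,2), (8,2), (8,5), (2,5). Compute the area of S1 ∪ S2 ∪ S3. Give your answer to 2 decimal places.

By inclusion–exclusion:
Individual areas: |S1| = 12, |S2| = 4, |S3| = 18.
|S1∩S2| = 0 (no overlap).
|S1∩S3|: x∈[2,3], y∈[4,5] → 1·1 = 1.
|S2∩S3| = 0 (no overlap).
|S1∩S2∩S3| = 0.
|S1 ∪ S2 ∪ S3| = 34 − 1 + 0 = 33.00.

33.00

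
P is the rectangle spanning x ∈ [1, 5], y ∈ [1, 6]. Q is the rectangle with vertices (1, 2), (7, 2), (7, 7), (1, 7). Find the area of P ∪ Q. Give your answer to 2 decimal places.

By inclusion–exclusion:
Individual areas: |P| = 20, |Q| = 30.
|P∩Q|: x∈[1,5], y∈[2,6] → 4·4 = 16.
|P ∪ Q| = 50 − 16 = 34.00.

34.00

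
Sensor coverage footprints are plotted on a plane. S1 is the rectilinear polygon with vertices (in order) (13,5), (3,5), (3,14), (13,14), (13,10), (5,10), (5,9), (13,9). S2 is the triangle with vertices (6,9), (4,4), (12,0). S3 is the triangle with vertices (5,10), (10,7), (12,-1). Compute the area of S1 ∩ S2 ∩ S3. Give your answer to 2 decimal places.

1.63

The intersection is the polygon with vertices (6,9), (8.667,5), (8.182,5), (5.86,8.649).
By the shoelace formula its area is 1.63.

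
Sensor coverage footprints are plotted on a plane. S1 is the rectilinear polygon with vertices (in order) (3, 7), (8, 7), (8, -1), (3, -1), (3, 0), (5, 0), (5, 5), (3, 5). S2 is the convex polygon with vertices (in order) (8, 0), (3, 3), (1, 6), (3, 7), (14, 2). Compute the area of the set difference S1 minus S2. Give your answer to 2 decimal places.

13.38

|S1| = 30, |S1∩S2| = 16.6182.
|S1 ∖ S2| = |S1| − |S1∩S2| = 30 − 16.6182 = 13.38.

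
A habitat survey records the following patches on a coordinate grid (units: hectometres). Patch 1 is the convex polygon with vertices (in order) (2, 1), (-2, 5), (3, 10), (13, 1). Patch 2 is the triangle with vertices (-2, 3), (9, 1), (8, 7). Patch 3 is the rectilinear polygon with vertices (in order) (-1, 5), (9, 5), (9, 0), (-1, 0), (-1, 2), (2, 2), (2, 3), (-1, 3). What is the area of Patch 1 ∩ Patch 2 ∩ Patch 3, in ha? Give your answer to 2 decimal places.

24.64

The intersection is the polygon with vertices (3,5), (8.333,5), (9,1), (2,2.273), (2,3), (0,3), (-0.571,3.571).
By the shoelace formula its area is 24.64.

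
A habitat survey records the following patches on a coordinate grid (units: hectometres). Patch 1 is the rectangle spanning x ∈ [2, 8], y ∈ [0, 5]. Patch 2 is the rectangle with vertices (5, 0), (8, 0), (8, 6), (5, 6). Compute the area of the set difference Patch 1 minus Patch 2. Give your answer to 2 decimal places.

15.00

|Patch 1∩Patch 2|: x∈[5,8], y∈[0,5] → 3·5 = 15.
|Patch 1| = 30.
|Patch 1 ∖ Patch 2| = |Patch 1| − |Patch 1∩Patch 2| = 30 − 15 = 15.00.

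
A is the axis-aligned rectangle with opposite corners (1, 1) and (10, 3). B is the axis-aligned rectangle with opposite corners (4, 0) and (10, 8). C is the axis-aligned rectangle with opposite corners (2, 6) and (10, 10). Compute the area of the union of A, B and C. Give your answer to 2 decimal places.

By inclusion–exclusion:
Individual areas: |A| = 18, |B| = 48, |C| = 32.
|A∩B|: x∈[4,10], y∈[1,3] → 6·2 = 12.
|A∩C| = 0 (no overlap).
|B∩C|: x∈[4,10], y∈[6,8] → 6·2 = 12.
|A∩B∩C| = 0.
|A ∪ B ∪ C| = 98 − 24 + 0 = 74.00.

74.00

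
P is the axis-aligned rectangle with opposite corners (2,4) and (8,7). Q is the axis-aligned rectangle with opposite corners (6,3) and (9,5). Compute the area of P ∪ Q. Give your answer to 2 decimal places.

22.00

By inclusion–exclusion:
Individual areas: |P| = 18, |Q| = 6.
|P∩Q|: x∈[6,8], y∈[4,5] → 2·1 = 2.
|P ∪ Q| = 24 − 2 = 22.00.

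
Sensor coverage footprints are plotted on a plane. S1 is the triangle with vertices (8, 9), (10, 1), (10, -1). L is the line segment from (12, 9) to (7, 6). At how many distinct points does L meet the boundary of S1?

The segment meets the boundary at (8.429,6.857), (8.522,6.913).

2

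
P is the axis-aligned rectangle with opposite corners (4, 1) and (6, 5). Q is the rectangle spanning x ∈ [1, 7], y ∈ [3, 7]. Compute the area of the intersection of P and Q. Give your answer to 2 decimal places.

|P∩Q|: x∈[4,6], y∈[3,5] → 2·2 = 4.

4.00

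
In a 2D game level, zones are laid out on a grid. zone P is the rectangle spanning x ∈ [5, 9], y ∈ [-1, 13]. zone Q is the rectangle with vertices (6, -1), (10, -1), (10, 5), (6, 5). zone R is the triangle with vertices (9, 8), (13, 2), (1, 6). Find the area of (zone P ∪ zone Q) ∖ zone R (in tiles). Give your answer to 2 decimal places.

|zone P ∪ zone Q| = 62.
|(zone P ∪ zone Q) ∩ zone R| = 15.8333.
|(zone P ∪ zone Q) ∖ zone R| = 62 − 15.8333 = 46.17.

46.17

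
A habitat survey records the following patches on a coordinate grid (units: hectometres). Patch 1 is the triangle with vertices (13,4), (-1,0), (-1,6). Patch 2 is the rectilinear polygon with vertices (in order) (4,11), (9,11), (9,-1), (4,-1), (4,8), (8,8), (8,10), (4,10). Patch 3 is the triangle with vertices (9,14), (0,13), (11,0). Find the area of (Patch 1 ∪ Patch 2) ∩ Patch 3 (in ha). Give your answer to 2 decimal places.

|Patch 1 ∪ Patch 2| = 80.0714.
|(Patch 1 ∪ Patch 2) ∩ Patch 3| = 22.48.

22.48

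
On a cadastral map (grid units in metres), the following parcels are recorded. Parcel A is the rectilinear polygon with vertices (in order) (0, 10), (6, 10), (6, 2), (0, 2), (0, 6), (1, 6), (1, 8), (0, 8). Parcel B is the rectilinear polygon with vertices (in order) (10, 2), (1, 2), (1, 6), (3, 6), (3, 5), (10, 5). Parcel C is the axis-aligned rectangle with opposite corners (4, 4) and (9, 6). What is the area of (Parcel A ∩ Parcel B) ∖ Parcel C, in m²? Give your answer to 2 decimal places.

15.00

|Parcel A ∩ Parcel B| = 17.
|(Parcel A ∩ Parcel B) ∩ Parcel C| = 2.
|(Parcel A ∩ Parcel B) ∖ Parcel C| = 17 − 2 = 15.00.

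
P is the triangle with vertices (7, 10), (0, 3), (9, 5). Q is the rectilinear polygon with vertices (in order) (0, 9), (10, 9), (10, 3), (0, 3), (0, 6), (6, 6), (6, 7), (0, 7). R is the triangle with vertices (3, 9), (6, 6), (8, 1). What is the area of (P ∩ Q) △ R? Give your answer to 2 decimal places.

|P ∩ Q| = 21.3.
|(P ∩ Q) ∩ R| = 1.7486.
|(P ∩ Q) △ R| = 21.3 + 4.5 − 3.4972 = 22.30.

22.30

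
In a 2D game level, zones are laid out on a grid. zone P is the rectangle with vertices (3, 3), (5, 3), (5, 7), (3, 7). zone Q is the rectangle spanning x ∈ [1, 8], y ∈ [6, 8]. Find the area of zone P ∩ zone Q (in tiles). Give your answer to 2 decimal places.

|zone P∩zone Q|: x∈[3,5], y∈[6,7] → 2·1 = 2.

2.00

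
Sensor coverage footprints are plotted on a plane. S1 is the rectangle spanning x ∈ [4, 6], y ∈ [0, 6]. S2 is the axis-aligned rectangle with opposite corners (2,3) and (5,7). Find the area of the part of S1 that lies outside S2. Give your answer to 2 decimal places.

9.00

|S1∩S2|: x∈[4,5], y∈[3,6] → 1·3 = 3.
|S1| = 12.
|S1 ∖ S2| = |S1| − |S1∩S2| = 12 − 3 = 9.00.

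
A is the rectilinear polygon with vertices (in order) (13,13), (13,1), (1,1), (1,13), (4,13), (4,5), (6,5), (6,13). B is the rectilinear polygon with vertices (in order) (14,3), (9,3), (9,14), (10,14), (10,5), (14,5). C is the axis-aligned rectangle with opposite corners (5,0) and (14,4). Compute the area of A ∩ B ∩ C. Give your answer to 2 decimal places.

The intersection is the polygon with vertices (9,3), (9,4), (13,4), (13,3).
By the shoelace formula its area is 4.00.

4.00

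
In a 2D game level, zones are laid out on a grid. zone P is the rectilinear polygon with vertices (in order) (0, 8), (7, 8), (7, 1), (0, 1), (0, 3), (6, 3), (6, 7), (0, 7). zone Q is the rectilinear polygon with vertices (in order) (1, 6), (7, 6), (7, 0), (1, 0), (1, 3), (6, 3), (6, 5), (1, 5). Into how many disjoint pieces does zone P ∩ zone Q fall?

zone P ∩ zone Q is a single connected region.

1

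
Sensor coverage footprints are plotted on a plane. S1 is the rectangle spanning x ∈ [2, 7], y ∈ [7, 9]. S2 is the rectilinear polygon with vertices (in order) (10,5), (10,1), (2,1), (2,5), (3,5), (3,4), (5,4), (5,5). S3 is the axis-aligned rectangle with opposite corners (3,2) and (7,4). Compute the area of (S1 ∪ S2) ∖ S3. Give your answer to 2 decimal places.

32.00

|S1 ∪ S2| = 40.
|(S1 ∪ S2) ∩ S3| = 8.
|(S1 ∪ S2) ∖ S3| = 40 − 8 = 32.00.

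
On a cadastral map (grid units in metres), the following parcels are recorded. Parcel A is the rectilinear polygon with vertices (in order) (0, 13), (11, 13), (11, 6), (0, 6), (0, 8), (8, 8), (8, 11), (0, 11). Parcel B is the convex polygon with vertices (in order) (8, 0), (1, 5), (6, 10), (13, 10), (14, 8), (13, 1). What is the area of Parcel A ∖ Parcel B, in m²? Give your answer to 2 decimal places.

31.00

|Parcel A| = 53, |Parcel A∩Parcel B| = 22.
|Parcel A ∖ Parcel B| = |Parcel A| − |Parcel A∩Parcel B| = 53 − 22 = 31.00.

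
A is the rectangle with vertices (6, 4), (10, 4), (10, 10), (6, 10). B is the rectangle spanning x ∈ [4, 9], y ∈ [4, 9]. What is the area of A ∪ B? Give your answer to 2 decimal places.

34.00

By inclusion–exclusion:
Individual areas: |A| = 24, |B| = 25.
|A∩B|: x∈[6,9], y∈[4,9] → 3·5 = 15.
|A ∪ B| = 49 − 15 = 34.00.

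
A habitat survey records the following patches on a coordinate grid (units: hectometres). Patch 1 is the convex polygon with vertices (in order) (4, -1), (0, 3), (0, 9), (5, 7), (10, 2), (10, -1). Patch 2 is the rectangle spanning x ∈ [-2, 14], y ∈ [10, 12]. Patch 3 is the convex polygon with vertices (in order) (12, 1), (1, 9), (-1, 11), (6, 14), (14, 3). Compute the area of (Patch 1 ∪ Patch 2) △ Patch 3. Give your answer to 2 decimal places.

134.05

|Patch 1 ∪ Patch 2| = 96.5.
|(Patch 1 ∪ Patch 2) ∩ Patch 3| = 19.4747.
|(Patch 1 ∪ Patch 2) △ Patch 3| = 96.5 + 76.5 − 38.9495 = 134.05.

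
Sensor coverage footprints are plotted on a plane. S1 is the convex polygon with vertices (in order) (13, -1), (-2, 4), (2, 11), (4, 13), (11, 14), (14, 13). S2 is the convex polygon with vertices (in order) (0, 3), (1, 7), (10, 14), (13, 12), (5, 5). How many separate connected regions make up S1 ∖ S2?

2

S1 ∖ S2 splits into 2 disjoint pieces (area 82.3503, area 27.7413).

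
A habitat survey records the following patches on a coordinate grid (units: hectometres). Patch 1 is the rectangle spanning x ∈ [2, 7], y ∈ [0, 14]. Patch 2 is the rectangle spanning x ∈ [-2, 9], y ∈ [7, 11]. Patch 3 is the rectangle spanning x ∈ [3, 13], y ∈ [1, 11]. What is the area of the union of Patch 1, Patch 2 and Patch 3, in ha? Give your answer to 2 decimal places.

By inclusion–exclusion:
Individual areas: |Patch 1| = 70, |Patch 2| = 44, |Patch 3| = 100.
|Patch 1∩Patch 2|: x∈[2,7], y∈[7,11] → 5·4 = 20.
|Patch 1∩Patch 3|: x∈[3,7], y∈[1,11] → 4·10 = 40.
|Patch 2∩Patch 3|: x∈[3,9], y∈[7,11] → 6·4 = 24.
|Patch 1∩Patch 2∩Patch 3| = 16.
|Patch 1 ∪ Patch 2 ∪ Patch 3| = 214 − 84 + 16 = 146.00.

146.00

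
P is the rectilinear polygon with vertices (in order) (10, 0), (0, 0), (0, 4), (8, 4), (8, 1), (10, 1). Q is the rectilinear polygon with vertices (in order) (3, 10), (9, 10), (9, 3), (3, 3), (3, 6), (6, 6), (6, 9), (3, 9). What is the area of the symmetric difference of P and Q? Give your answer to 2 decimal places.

57.00

|P| = 34, |Q| = 33, |P∩Q| = 5.
|P △ Q| = |P| + |Q| − 2·|P∩Q| = 34 + 33 − 10 = 57.00.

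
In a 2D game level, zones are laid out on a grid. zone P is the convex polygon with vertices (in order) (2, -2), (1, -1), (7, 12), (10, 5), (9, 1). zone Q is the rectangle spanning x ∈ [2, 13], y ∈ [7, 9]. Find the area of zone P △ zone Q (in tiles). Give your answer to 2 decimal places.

|zone P| = 60.5, |zone Q| = 22, |zone P∩zone Q| = 7.1209.
|zone P △ zone Q| = |zone P| + |zone Q| − 2·|zone P∩zone Q| = 60.5 + 22 − 14.2418 = 68.26.

68.26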